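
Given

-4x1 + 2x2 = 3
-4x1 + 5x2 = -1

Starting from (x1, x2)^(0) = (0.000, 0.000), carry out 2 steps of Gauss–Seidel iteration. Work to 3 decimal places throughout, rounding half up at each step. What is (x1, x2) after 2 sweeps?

(-1.150, -1.120)

Iteration 1:
  x1 = (3 - (2)·0.000) / (-4) = -0.750
  x2 = (-1 - (-4)·-0.750) / (5) = -0.800
Iteration 2:
  x1 = (3 - (2)·-0.800) / (-4) = -1.150
  x2 = (-1 - (-4)·-1.150) / (5) = -1.120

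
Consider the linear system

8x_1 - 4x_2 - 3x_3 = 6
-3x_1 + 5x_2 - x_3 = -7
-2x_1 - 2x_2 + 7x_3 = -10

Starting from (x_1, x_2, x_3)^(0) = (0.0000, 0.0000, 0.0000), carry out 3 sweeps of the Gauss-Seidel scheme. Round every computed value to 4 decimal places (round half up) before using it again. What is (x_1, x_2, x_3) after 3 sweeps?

Iteration 1:
  x_1 = (6 - (-4)·0.0000 - (-3)·0.0000) / (8) = 0.7500
  x_2 = (-7 - (-3)·0.7500 - (-1)·0.0000) / (5) = -0.9500
  x_3 = (-10 - (-2)·0.7500 - (-2)·-0.9500) / (7) = -1.4857
Iteration 2:
  x_1 = (6 - (-4)·-0.9500 - (-3)·-1.4857) / (8) = -0.2821
  x_2 = (-7 - (-3)·-0.2821 - (-1)·-1.4857) / (5) = -1.8664
  x_3 = (-10 - (-2)·-0.2821 - (-2)·-1.8664) / (7) = -2.0424
Iteration 3:
  x_1 = (6 - (-4)·-1.8664 - (-3)·-2.0424) / (8) = -0.9491
  x_2 = (-7 - (-3)·-0.9491 - (-1)·-2.0424) / (5) = -2.3779
  x_3 = (-10 - (-2)·-0.9491 - (-2)·-2.3779) / (7) = -2.3791

(-0.9491, -2.3779, -2.3791)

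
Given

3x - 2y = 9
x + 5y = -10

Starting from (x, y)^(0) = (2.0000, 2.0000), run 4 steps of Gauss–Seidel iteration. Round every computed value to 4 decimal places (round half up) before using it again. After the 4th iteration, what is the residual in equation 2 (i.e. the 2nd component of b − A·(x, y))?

0.0002

Iteration 1:
  x = (9 - (-2)·2.0000) / (3) = 4.3333
  y = (-10 - (1)·4.3333) / (5) = -2.8667
Iteration 2:
  x = (9 - (-2)·-2.8667) / (3) = 1.0889
  y = (-10 - (1)·1.0889) / (5) = -2.2178
Iteration 3:
  x = (9 - (-2)·-2.2178) / (3) = 1.5215
  y = (-10 - (1)·1.5215) / (5) = -2.3043
Iteration 4:
  x = (9 - (-2)·-2.3043) / (3) = 1.4638
  y = (-10 - (1)·1.4638) / (5) = -2.2928
Residual b − A·x = (0.0230, 0.0002)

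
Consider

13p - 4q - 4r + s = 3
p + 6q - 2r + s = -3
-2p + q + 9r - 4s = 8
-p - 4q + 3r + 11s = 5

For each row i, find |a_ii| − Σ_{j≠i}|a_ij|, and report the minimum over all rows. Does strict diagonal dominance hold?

row 1: |13| − (4+4+1) = 4
row 2: |6| − (1+2+1) = 2
row 3: |9| − (2+1+4) = 2
row 4: |11| − (1+4+3) = 3
minimum over rows = 2 → strictly diagonally dominant (convergence guaranteed)

2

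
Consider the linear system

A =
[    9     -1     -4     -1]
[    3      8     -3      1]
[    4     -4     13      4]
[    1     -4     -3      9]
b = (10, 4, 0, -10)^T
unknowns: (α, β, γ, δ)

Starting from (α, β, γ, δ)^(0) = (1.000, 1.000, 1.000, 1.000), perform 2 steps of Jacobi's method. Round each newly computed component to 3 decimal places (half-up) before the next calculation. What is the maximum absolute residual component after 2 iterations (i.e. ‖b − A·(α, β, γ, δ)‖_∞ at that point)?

Iteration 1:
  α = (10 - (-1)·1.000 - (-4)·1.000 - (-1)·1.000) / (9) = 1.778
  β = (4 - (3)·1.000 - (-3)·1.000 - (1)·1.000) / (8) = 0.375
  γ = (0 - (4)·1.000 - (-4)·1.000 - (4)·1.000) / (13) = -0.308
  δ = (-10 - (1)·1.000 - (-4)·1.000 - (-3)·1.000) / (9) = -0.444
Iteration 2:
  α = (10 - (-1)·0.375 - (-4)·-0.308 - (-1)·-0.444) / (9) = 0.967
  β = (4 - (3)·1.778 - (-3)·-0.308 - (1)·-0.444) / (8) = -0.227
  γ = (0 - (4)·1.778 - (-4)·0.375 - (4)·-0.444) / (13) = -0.295
  δ = (-10 - (1)·1.778 - (-4)·0.375 - (-3)·-0.308) / (9) = -1.245
Residual b − A·x = (-1.355, 3.275, 4.039, -1.555); ∞-norm = 4.039

4.039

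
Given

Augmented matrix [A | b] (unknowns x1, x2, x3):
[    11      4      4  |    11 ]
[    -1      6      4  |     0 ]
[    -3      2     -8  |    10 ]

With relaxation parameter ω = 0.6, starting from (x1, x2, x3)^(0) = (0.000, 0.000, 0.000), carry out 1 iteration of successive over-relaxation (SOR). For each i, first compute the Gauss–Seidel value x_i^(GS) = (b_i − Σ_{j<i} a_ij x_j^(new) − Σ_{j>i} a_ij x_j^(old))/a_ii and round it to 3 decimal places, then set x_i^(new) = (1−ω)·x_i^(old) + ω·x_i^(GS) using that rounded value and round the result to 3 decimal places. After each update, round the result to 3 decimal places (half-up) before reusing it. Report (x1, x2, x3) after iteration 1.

(0.600, 0.060, -0.876)

Iteration 1:
  x1: GS value = (11 - (4)·0.000 - (4)·0.000) / (11) = 1.000;  x1 ← (1−ω)·0.000 + ω·1.000 = 0.600
  x2: GS value = (0 - (-1)·0.600 - (4)·0.000) / (6) = 0.100;  x2 ← (1−ω)·0.000 + ω·0.100 = 0.060
  x3: GS value = (10 - (-3)·0.600 - (2)·0.060) / (-8) = -1.460;  x3 ← (1−ω)·0.000 + ω·-1.460 = -0.876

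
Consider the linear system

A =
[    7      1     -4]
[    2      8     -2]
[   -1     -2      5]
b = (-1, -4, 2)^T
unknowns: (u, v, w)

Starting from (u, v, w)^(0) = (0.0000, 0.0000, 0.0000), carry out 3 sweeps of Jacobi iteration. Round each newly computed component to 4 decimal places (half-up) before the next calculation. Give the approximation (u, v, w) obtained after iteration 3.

Iteration 1:
  u = (-1 - (1)·0.0000 - (-4)·0.0000) / (7) = -0.1429
  v = (-4 - (2)·0.0000 - (-2)·0.0000) / (8) = -0.5000
  w = (2 - (-1)·0.0000 - (-2)·0.0000) / (5) = 0.4000
Iteration 2:
  u = (-1 - (1)·-0.5000 - (-4)·0.4000) / (7) = 0.1571
  v = (-4 - (2)·-0.1429 - (-2)·0.4000) / (8) = -0.3643
  w = (2 - (-1)·-0.1429 - (-2)·-0.5000) / (5) = 0.1714
Iteration 3:
  u = (-1 - (1)·-0.3643 - (-4)·0.1714) / (7) = 0.0071
  v = (-4 - (2)·0.1571 - (-2)·0.1714) / (8) = -0.4964
  w = (2 - (-1)·0.1571 - (-2)·-0.3643) / (5) = 0.2857

(0.0071, -0.4964, 0.2857)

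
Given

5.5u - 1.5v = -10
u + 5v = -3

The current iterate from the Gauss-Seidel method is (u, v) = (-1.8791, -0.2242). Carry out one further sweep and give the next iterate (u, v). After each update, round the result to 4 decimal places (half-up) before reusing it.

One sweep:
  u = (-10 - (-1.5)·-0.2242) / (5.5) = -1.8793
  v = (-3 - (1)·-1.8793) / (5) = -0.2241

(-1.8793, -0.2241)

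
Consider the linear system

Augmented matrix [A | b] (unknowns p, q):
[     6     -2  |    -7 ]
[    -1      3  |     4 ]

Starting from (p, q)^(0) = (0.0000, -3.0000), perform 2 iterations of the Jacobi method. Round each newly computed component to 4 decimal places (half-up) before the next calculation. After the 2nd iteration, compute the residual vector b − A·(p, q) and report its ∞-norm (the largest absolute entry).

Iteration 1:
  p = (-7 - (-2)·-3.0000) / (6) = -2.1667
  q = (4 - (-1)·0.0000) / (3) = 1.3333
Iteration 2:
  p = (-7 - (-2)·1.3333) / (6) = -0.7222
  q = (4 - (-1)·-2.1667) / (3) = 0.6111
Residual b − A·x = (-1.4446, 1.4445); ∞-norm = 1.4446

1.4446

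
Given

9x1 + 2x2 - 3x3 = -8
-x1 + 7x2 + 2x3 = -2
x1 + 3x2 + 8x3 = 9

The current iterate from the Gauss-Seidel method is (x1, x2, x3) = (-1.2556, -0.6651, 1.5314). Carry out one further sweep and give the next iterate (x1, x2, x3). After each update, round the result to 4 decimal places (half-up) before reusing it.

(-0.2306, -0.7562, 1.4374)

One sweep:
  x1 = (-8 - (2)·-0.6651 - (-3)·1.5314) / (9) = -0.2306
  x2 = (-2 - (-1)·-0.2306 - (2)·1.5314) / (7) = -0.7562
  x3 = (9 - (1)·-0.2306 - (3)·-0.7562) / (8) = 1.4374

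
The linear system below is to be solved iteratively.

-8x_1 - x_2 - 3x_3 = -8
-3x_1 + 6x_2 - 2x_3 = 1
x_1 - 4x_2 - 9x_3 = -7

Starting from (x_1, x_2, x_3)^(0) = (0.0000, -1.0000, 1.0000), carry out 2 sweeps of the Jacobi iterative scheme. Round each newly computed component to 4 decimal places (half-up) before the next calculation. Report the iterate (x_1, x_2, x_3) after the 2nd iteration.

Iteration 1:
  x_1 = (-8 - (-1)·-1.0000 - (-3)·1.0000) / (-8) = 0.7500
  x_2 = (1 - (-3)·0.0000 - (-2)·1.0000) / (6) = 0.5000
  x_3 = (-7 - (1)·0.0000 - (-4)·-1.0000) / (-9) = 1.2222
Iteration 2:
  x_1 = (-8 - (-1)·0.5000 - (-3)·1.2222) / (-8) = 0.4792
  x_2 = (1 - (-3)·0.7500 - (-2)·1.2222) / (6) = 0.9491
  x_3 = (-7 - (1)·0.7500 - (-4)·0.5000) / (-9) = 0.6389

(0.4792, 0.9491, 0.6389)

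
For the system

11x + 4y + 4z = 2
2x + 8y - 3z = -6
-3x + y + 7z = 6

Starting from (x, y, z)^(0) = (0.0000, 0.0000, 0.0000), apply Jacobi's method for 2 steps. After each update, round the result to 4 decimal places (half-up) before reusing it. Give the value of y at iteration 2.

-0.4740

Iteration 1:
  x = (2 - (4)·0.0000 - (4)·0.0000) / (11) = 0.1818
  y = (-6 - (2)·0.0000 - (-3)·0.0000) / (8) = -0.7500
  z = (6 - (-3)·0.0000 - (1)·0.0000) / (7) = 0.8571
Iteration 2:
  x = (2 - (4)·-0.7500 - (4)·0.8571) / (11) = 0.1429
  y = (-6 - (2)·0.1818 - (-3)·0.8571) / (8) = -0.4740
  z = (6 - (-3)·0.1818 - (1)·-0.7500) / (7) = 1.0422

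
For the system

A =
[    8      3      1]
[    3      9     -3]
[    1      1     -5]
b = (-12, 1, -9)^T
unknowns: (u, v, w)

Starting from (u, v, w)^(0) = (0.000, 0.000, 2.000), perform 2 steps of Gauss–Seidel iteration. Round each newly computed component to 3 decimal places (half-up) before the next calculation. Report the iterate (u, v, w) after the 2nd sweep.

(-2.226, 1.427, 1.640)

Iteration 1:
  u = (-12 - (3)·0.000 - (1)·2.000) / (8) = -1.750
  v = (1 - (3)·-1.750 - (-3)·2.000) / (9) = 1.361
  w = (-9 - (1)·-1.750 - (1)·1.361) / (-5) = 1.722
Iteration 2:
  u = (-12 - (3)·1.361 - (1)·1.722) / (8) = -2.226
  v = (1 - (3)·-2.226 - (-3)·1.722) / (9) = 1.427
  w = (-9 - (1)·-2.226 - (1)·1.427) / (-5) = 1.640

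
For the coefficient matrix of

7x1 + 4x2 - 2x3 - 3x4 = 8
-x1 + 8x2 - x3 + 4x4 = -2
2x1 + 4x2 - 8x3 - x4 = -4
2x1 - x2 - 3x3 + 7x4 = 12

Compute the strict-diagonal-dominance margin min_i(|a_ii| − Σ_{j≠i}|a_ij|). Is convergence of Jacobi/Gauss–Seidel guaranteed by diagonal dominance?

row 1: |7| − (4+2+3) = -2
row 2: |8| − (1+1+4) = 2
row 3: |-8| − (2+4+1) = 1
row 4: |7| − (2+1+3) = 1
minimum over rows = -2 → not strictly diagonally dominant

-2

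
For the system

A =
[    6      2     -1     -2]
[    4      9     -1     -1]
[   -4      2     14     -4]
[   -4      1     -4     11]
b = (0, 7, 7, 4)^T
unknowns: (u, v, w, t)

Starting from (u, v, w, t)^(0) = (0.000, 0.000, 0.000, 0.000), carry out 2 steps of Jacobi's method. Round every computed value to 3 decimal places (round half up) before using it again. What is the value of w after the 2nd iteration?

Iteration 1:
  u = (0 - (2)·0.000 - (-1)·0.000 - (-2)·0.000) / (6) = 0.000
  v = (7 - (4)·0.000 - (-1)·0.000 - (-1)·0.000) / (9) = 0.778
  w = (7 - (-4)·0.000 - (2)·0.000 - (-4)·0.000) / (14) = 0.500
  t = (4 - (-4)·0.000 - (1)·0.000 - (-4)·0.000) / (11) = 0.364
Iteration 2:
  u = (0 - (2)·0.778 - (-1)·0.500 - (-2)·0.364) / (6) = -0.055
  v = (7 - (4)·0.000 - (-1)·0.500 - (-1)·0.364) / (9) = 0.874
  w = (7 - (-4)·0.000 - (2)·0.778 - (-4)·0.364) / (14) = 0.493
  t = (4 - (-4)·0.000 - (1)·0.778 - (-4)·0.500) / (11) = 0.475

0.493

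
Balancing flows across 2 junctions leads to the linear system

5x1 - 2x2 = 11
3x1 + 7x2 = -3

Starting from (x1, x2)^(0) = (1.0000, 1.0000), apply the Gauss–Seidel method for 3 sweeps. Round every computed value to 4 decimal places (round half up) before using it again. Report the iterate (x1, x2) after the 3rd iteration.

Iteration 1:
  x1 = (11 - (-2)·1.0000) / (5) = 2.6000
  x2 = (-3 - (3)·2.6000) / (7) = -1.5429
Iteration 2:
  x1 = (11 - (-2)·-1.5429) / (5) = 1.5828
  x2 = (-3 - (3)·1.5828) / (7) = -1.1069
Iteration 3:
  x1 = (11 - (-2)·-1.1069) / (5) = 1.7572
  x2 = (-3 - (3)·1.7572) / (7) = -1.1817

(1.7572, -1.1817)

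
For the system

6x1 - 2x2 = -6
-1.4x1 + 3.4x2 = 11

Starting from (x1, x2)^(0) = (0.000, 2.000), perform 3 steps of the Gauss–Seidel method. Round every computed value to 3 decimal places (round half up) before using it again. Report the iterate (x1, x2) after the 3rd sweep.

(0.083, 3.269)

Iteration 1:
  x1 = (-6 - (-2)·2.000) / (6) = -0.333
  x2 = (11 - (-1.4)·-0.333) / (3.4) = 3.098
Iteration 2:
  x1 = (-6 - (-2)·3.098) / (6) = 0.033
  x2 = (11 - (-1.4)·0.033) / (3.4) = 3.249
Iteration 3:
  x1 = (-6 - (-2)·3.249) / (6) = 0.083
  x2 = (11 - (-1.4)·0.083) / (3.4) = 3.269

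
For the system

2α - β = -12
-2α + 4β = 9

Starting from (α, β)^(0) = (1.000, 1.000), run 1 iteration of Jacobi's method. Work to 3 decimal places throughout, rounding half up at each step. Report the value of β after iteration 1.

2.750

Iteration 1:
  α = (-12 - (-1)·1.000) / (2) = -5.500
  β = (9 - (-2)·1.000) / (4) = 2.750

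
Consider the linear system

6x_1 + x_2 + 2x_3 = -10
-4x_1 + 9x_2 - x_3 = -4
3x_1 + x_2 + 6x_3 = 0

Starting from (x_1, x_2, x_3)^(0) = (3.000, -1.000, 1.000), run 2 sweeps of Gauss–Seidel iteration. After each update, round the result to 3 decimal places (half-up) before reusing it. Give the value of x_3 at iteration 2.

1.113

Iteration 1:
  x_1 = (-10 - (1)·-1.000 - (2)·1.000) / (6) = -1.833
  x_2 = (-4 - (-4)·-1.833 - (-1)·1.000) / (9) = -1.148
  x_3 = (0 - (3)·-1.833 - (1)·-1.148) / (6) = 1.108
Iteration 2:
  x_1 = (-10 - (1)·-1.148 - (2)·1.108) / (6) = -1.845
  x_2 = (-4 - (-4)·-1.845 - (-1)·1.108) / (9) = -1.141
  x_3 = (0 - (3)·-1.845 - (1)·-1.141) / (6) = 1.113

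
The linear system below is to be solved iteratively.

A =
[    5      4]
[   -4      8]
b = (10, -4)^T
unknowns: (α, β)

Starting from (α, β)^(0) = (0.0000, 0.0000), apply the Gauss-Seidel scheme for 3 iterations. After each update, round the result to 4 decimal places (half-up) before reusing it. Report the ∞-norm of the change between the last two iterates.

0.1600

Iteration 1:
  α = (10 - (4)·0.0000) / (5) = 2.0000
  β = (-4 - (-4)·2.0000) / (8) = 0.5000
Iteration 2:
  α = (10 - (4)·0.5000) / (5) = 1.6000
  β = (-4 - (-4)·1.6000) / (8) = 0.3000
Iteration 3:
  α = (10 - (4)·0.3000) / (5) = 1.7600
  β = (-4 - (-4)·1.7600) / (8) = 0.3800
Change: (0.1600, 0.0800) → max |·| = 0.1600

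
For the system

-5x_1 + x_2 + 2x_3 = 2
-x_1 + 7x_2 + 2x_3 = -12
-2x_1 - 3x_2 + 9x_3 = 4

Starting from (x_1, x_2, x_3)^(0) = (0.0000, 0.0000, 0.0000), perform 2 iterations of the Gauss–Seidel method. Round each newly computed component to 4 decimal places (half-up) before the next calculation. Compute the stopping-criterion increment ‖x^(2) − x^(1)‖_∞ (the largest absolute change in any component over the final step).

0.4482

Iteration 1:
  x_1 = (2 - (1)·0.0000 - (2)·0.0000) / (-5) = -0.4000
  x_2 = (-12 - (-1)·-0.4000 - (2)·0.0000) / (7) = -1.7714
  x_3 = (4 - (-2)·-0.4000 - (-3)·-1.7714) / (9) = -0.2349
Iteration 2:
  x_1 = (2 - (1)·-1.7714 - (2)·-0.2349) / (-5) = -0.8482
  x_2 = (-12 - (-1)·-0.8482 - (2)·-0.2349) / (7) = -1.7683
  x_3 = (4 - (-2)·-0.8482 - (-3)·-1.7683) / (9) = -0.3335
Change: (-0.4482, 0.0031, -0.0986) → max |·| = 0.4482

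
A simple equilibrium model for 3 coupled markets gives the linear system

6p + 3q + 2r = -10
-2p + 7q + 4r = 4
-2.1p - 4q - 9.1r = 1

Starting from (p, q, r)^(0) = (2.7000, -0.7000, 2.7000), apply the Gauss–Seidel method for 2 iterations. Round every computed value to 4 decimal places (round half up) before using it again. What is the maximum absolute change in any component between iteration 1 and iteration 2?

1.1912

Iteration 1:
  p = (-10 - (3)·-0.7000 - (2)·2.7000) / (6) = -2.2167
  q = (4 - (-2)·-2.2167 - (4)·2.7000) / (7) = -1.6048
  r = (1 - (-2.1)·-2.2167 - (-4)·-1.6048) / (-9.1) = 1.1071
Iteration 2:
  p = (-10 - (3)·-1.6048 - (2)·1.1071) / (6) = -1.2333
  q = (4 - (-2)·-1.2333 - (4)·1.1071) / (7) = -0.4136
  r = (1 - (-2.1)·-1.2333 - (-4)·-0.4136) / (-9.1) = 0.3565
Change: (0.9834, 1.1912, -0.7506) → max |·| = 1.1912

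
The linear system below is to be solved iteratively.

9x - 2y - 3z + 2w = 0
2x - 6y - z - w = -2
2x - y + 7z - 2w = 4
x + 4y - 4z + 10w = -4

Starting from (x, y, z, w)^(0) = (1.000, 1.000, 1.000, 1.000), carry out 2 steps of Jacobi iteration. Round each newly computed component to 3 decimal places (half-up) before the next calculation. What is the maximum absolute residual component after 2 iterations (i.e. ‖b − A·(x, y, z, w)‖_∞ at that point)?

1.725

Iteration 1:
  x = (0 - (-2)·1.000 - (-3)·1.000 - (2)·1.000) / (9) = 0.333
  y = (-2 - (2)·1.000 - (-1)·1.000 - (-1)·1.000) / (-6) = 0.333
  z = (4 - (2)·1.000 - (-1)·1.000 - (-2)·1.000) / (7) = 0.714
  w = (-4 - (1)·1.000 - (4)·1.000 - (-4)·1.000) / (10) = -0.500
Iteration 2:
  x = (0 - (-2)·0.333 - (-3)·0.714 - (2)·-0.500) / (9) = 0.423
  y = (-2 - (2)·0.333 - (-1)·0.714 - (-1)·-0.500) / (-6) = 0.409
  z = (4 - (2)·0.333 - (-1)·0.333 - (-2)·-0.500) / (7) = 0.381
  w = (-4 - (1)·0.333 - (4)·0.333 - (-4)·0.714) / (10) = -0.281
Residual b − A·x = (-1.284, -0.292, 0.334, -1.725); ∞-norm = 1.725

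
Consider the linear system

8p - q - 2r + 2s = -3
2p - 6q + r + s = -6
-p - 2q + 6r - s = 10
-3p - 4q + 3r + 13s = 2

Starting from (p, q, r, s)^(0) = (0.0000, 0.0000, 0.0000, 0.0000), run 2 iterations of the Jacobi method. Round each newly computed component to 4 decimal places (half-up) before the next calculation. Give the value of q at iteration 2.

1.1784

Iteration 1:
  p = (-3 - (-1)·0.0000 - (-2)·0.0000 - (2)·0.0000) / (8) = -0.3750
  q = (-6 - (2)·0.0000 - (1)·0.0000 - (1)·0.0000) / (-6) = 1.0000
  r = (10 - (-1)·0.0000 - (-2)·0.0000 - (-1)·0.0000) / (6) = 1.6667
  s = (2 - (-3)·0.0000 - (-4)·0.0000 - (3)·0.0000) / (13) = 0.1538
Iteration 2:
  p = (-3 - (-1)·1.0000 - (-2)·1.6667 - (2)·0.1538) / (8) = 0.1282
  q = (-6 - (2)·-0.3750 - (1)·1.6667 - (1)·0.1538) / (-6) = 1.1784
  r = (10 - (-1)·-0.3750 - (-2)·1.0000 - (-1)·0.1538) / (6) = 1.9631
  s = (2 - (-3)·-0.3750 - (-4)·1.0000 - (3)·1.6667) / (13) = -0.0096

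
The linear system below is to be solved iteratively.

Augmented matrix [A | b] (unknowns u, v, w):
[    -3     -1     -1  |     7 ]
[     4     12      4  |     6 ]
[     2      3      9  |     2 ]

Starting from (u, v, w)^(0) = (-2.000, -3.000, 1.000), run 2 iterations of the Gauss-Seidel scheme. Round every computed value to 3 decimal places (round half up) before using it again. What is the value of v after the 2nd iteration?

Iteration 1:
  u = (7 - (-1)·-3.000 - (-1)·1.000) / (-3) = -1.667
  v = (6 - (4)·-1.667 - (4)·1.000) / (12) = 0.722
  w = (2 - (2)·-1.667 - (3)·0.722) / (9) = 0.352
Iteration 2:
  u = (7 - (-1)·0.722 - (-1)·0.352) / (-3) = -2.691
  v = (6 - (4)·-2.691 - (4)·0.352) / (12) = 1.280
  w = (2 - (2)·-2.691 - (3)·1.280) / (9) = 0.394

1.280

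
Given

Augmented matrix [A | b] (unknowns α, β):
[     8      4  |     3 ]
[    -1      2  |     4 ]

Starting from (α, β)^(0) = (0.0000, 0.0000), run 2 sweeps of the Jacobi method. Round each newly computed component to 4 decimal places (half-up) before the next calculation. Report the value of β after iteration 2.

2.1875

Iteration 1:
  α = (3 - (4)·0.0000) / (8) = 0.3750
  β = (4 - (-1)·0.0000) / (2) = 2.0000
Iteration 2:
  α = (3 - (4)·2.0000) / (8) = -0.6250
  β = (4 - (-1)·0.3750) / (2) = 2.1875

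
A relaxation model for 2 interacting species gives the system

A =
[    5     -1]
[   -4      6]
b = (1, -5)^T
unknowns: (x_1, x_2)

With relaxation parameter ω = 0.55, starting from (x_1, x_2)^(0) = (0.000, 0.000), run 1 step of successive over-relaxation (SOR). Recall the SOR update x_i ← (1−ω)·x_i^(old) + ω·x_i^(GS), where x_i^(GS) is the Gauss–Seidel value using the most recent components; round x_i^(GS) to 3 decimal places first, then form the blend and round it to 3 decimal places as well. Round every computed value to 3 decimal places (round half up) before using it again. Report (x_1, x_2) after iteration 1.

Iteration 1:
  x_1: GS value = (1 - (-1)·0.000) / (5) = 0.200;  x_1 ← (1−ω)·0.000 + ω·0.200 = 0.110
  x_2: GS value = (-5 - (-4)·0.110) / (6) = -0.760;  x_2 ← (1−ω)·0.000 + ω·-0.760 = -0.418

(0.110, -0.418)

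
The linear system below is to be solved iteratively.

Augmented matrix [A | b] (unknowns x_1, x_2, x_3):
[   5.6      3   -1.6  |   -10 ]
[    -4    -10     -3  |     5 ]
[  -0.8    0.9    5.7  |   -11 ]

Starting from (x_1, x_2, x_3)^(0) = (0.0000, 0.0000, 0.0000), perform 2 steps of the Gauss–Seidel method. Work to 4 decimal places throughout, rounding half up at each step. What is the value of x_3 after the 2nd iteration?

Iteration 1:
  x_1 = (-10 - (3)·0.0000 - (-1.6)·0.0000) / (5.6) = -1.7857
  x_2 = (5 - (-4)·-1.7857 - (-3)·0.0000) / (-10) = 0.2143
  x_3 = (-11 - (-0.8)·-1.7857 - (0.9)·0.2143) / (5.7) = -2.2143
Iteration 2:
  x_1 = (-10 - (3)·0.2143 - (-1.6)·-2.2143) / (5.6) = -2.5332
  x_2 = (5 - (-4)·-2.5332 - (-3)·-2.2143) / (-10) = 1.1776
  x_3 = (-11 - (-0.8)·-2.5332 - (0.9)·1.1776) / (5.7) = -2.4713

-2.4713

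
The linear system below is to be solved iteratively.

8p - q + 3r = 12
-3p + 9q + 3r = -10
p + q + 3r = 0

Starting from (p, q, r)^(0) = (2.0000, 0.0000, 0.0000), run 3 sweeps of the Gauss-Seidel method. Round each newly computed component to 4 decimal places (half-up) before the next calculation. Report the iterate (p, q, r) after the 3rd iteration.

(1.5666, -0.4740, -0.3642)

Iteration 1:
  p = (12 - (-1)·0.0000 - (3)·0.0000) / (8) = 1.5000
  q = (-10 - (-3)·1.5000 - (3)·0.0000) / (9) = -0.6111
  r = (0 - (1)·1.5000 - (1)·-0.6111) / (3) = -0.2963
Iteration 2:
  p = (12 - (-1)·-0.6111 - (3)·-0.2963) / (8) = 1.5347
  q = (-10 - (-3)·1.5347 - (3)·-0.2963) / (9) = -0.5008
  r = (0 - (1)·1.5347 - (1)·-0.5008) / (3) = -0.3446
Iteration 3:
  p = (12 - (-1)·-0.5008 - (3)·-0.3446) / (8) = 1.5666
  q = (-10 - (-3)·1.5666 - (3)·-0.3446) / (9) = -0.4740
  r = (0 - (1)·1.5666 - (1)·-0.4740) / (3) = -0.3642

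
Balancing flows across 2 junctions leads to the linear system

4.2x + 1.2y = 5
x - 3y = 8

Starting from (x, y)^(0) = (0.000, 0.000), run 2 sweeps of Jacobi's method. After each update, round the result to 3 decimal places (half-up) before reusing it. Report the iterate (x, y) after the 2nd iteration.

(1.952, -2.270)

Iteration 1:
  x = (5 - (1.2)·0.000) / (4.2) = 1.190
  y = (8 - (1)·0.000) / (-3) = -2.667
Iteration 2:
  x = (5 - (1.2)·-2.667) / (4.2) = 1.952
  y = (8 - (1)·1.190) / (-3) = -2.270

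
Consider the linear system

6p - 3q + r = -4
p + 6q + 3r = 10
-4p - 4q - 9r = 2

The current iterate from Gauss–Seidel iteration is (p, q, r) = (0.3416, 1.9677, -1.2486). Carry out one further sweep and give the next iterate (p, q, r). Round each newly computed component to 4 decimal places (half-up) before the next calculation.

One sweep:
  p = (-4 - (-3)·1.9677 - (1)·-1.2486) / (6) = 0.5253
  q = (10 - (1)·0.5253 - (3)·-1.2486) / (6) = 2.2034
  r = (2 - (-4)·0.5253 - (-4)·2.2034) / (-9) = -1.4350

(0.5253, 2.2034, -1.4350)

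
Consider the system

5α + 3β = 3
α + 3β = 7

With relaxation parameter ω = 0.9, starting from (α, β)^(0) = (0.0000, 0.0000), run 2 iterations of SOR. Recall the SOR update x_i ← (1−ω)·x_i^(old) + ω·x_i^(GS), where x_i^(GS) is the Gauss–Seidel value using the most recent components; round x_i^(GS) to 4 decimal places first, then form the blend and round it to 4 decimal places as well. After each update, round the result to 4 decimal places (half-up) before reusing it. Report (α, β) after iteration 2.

Iteration 1:
  α: GS value = (3 - (3)·0.0000) / (5) = 0.6000;  α ← (1−ω)·0.0000 + ω·0.6000 = 0.5400
  β: GS value = (7 - (1)·0.5400) / (3) = 2.1533;  β ← (1−ω)·0.0000 + ω·2.1533 = 1.9380
Iteration 2:
  α: GS value = (3 - (3)·1.9380) / (5) = -0.5628;  α ← (1−ω)·0.5400 + ω·-0.5628 = -0.4525
  β: GS value = (7 - (1)·-0.4525) / (3) = 2.4842;  β ← (1−ω)·1.9380 + ω·2.4842 = 2.4296

(-0.4525, 2.4296)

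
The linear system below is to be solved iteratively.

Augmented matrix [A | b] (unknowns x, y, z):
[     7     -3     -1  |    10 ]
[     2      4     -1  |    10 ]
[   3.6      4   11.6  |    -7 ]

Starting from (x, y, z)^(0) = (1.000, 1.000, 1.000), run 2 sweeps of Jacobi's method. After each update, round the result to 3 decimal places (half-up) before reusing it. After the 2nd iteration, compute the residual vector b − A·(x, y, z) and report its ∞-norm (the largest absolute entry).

3.936

Iteration 1:
  x = (10 - (-3)·1.000 - (-1)·1.000) / (7) = 2.000
  y = (10 - (2)·1.000 - (-1)·1.000) / (4) = 2.250
  z = (-7 - (3.6)·1.000 - (4)·1.000) / (11.6) = -1.259
Iteration 2:
  x = (10 - (-3)·2.250 - (-1)·-1.259) / (7) = 2.213
  y = (10 - (2)·2.000 - (-1)·-1.259) / (4) = 1.185
  z = (-7 - (3.6)·2.000 - (4)·2.250) / (11.6) = -2.000
Residual b − A·x = (-3.936, -1.166, 3.493); ∞-norm = 3.936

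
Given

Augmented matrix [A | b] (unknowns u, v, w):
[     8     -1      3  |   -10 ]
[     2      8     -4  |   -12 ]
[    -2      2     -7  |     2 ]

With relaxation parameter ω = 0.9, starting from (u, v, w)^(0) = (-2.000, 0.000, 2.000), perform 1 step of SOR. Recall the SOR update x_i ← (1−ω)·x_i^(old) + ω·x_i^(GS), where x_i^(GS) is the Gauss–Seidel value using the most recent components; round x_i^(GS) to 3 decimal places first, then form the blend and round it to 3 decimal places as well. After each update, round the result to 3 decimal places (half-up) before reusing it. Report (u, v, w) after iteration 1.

Iteration 1:
  u: GS value = (-10 - (-1)·0.000 - (3)·2.000) / (8) = -2.000;  u ← (1−ω)·-2.000 + ω·-2.000 = -2.000
  v: GS value = (-12 - (2)·-2.000 - (-4)·2.000) / (8) = 0.000;  v ← (1−ω)·0.000 + ω·0.000 = 0.000
  w: GS value = (2 - (-2)·-2.000 - (2)·0.000) / (-7) = 0.286;  w ← (1−ω)·2.000 + ω·0.286 = 0.457

(-2.000, 0.000, 0.457)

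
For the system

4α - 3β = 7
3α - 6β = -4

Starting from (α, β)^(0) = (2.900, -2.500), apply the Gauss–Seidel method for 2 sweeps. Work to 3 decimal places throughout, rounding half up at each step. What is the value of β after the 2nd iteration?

Iteration 1:
  α = (7 - (-3)·-2.500) / (4) = -0.125
  β = (-4 - (3)·-0.125) / (-6) = 0.604
Iteration 2:
  α = (7 - (-3)·0.604) / (4) = 2.203
  β = (-4 - (3)·2.203) / (-6) = 1.768

1.768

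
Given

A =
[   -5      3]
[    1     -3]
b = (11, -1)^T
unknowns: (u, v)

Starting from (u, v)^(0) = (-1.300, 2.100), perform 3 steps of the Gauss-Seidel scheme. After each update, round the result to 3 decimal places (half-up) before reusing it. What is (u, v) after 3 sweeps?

(-2.438, -0.479)

Iteration 1:
  u = (11 - (3)·2.100) / (-5) = -0.940
  v = (-1 - (1)·-0.940) / (-3) = 0.020
Iteration 2:
  u = (11 - (3)·0.020) / (-5) = -2.188
  v = (-1 - (1)·-2.188) / (-3) = -0.396
Iteration 3:
  u = (11 - (3)·-0.396) / (-5) = -2.438
  v = (-1 - (1)·-2.438) / (-3) = -0.479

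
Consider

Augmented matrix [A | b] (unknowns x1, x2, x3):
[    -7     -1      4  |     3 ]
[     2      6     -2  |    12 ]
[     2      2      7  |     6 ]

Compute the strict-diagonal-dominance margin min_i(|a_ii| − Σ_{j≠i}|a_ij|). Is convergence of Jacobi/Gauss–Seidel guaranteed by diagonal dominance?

2

row 1: |-7| − (1+4) = 2
row 2: |6| − (2+2) = 2
row 3: |7| − (2+2) = 3
minimum over rows = 2 → strictly diagonally dominant (convergence guaranteed)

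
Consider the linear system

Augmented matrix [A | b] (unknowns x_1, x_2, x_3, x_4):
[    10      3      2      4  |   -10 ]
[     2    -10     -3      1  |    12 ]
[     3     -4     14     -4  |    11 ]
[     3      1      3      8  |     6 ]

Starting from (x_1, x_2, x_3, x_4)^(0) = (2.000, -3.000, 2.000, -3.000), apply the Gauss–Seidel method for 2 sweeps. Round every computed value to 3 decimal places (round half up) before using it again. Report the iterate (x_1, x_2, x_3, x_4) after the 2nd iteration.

Iteration 1:
  x_1 = (-10 - (3)·-3.000 - (2)·2.000 - (4)·-3.000) / (10) = 0.700
  x_2 = (12 - (2)·0.700 - (-3)·2.000 - (1)·-3.000) / (-10) = -1.960
  x_3 = (11 - (3)·0.700 - (-4)·-1.960 - (-4)·-3.000) / (14) = -0.781
  x_4 = (6 - (3)·0.700 - (1)·-1.960 - (3)·-0.781) / (8) = 1.025
Iteration 2:
  x_1 = (-10 - (3)·-1.960 - (2)·-0.781 - (4)·1.025) / (10) = -0.666
  x_2 = (12 - (2)·-0.666 - (-3)·-0.781 - (1)·1.025) / (-10) = -0.996
  x_3 = (11 - (3)·-0.666 - (-4)·-0.996 - (-4)·1.025) / (14) = 0.937
  x_4 = (6 - (3)·-0.666 - (1)·-0.996 - (3)·0.937) / (8) = 0.773

(-0.666, -0.996, 0.937, 0.773)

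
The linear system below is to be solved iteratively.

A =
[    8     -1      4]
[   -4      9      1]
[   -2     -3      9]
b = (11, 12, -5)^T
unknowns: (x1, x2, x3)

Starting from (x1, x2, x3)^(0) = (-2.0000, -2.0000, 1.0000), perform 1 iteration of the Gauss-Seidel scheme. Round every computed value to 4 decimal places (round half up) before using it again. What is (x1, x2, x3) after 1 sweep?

Iteration 1:
  x1 = (11 - (-1)·-2.0000 - (4)·1.0000) / (8) = 0.6250
  x2 = (12 - (-4)·0.6250 - (1)·1.0000) / (9) = 1.5000
  x3 = (-5 - (-2)·0.6250 - (-3)·1.5000) / (9) = 0.0833

(0.6250, 1.5000, 0.0833)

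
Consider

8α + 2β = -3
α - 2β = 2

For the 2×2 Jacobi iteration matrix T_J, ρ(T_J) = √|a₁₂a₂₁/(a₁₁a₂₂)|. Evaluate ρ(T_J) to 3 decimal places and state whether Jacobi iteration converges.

a₁₂a₂₁/(a₁₁a₂₂) = (2)·(1) / ((8)·(-2)) = -0.125000
ρ = √|-0.125000| = √0.125000 = 0.354
ρ < 1, so Jacobi converges

0.354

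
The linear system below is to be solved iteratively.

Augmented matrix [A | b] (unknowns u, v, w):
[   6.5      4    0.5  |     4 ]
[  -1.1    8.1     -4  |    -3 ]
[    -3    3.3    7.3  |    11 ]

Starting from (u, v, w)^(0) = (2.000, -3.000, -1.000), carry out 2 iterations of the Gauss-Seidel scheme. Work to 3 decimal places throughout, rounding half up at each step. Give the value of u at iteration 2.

Iteration 1:
  u = (4 - (4)·-3.000 - (0.5)·-1.000) / (6.5) = 2.538
  v = (-3 - (-1.1)·2.538 - (-4)·-1.000) / (8.1) = -0.520
  w = (11 - (-3)·2.538 - (3.3)·-0.520) / (7.3) = 2.785
Iteration 2:
  u = (4 - (4)·-0.520 - (0.5)·2.785) / (6.5) = 0.721
  v = (-3 - (-1.1)·0.721 - (-4)·2.785) / (8.1) = 1.103
  w = (11 - (-3)·0.721 - (3.3)·1.103) / (7.3) = 1.305

0.721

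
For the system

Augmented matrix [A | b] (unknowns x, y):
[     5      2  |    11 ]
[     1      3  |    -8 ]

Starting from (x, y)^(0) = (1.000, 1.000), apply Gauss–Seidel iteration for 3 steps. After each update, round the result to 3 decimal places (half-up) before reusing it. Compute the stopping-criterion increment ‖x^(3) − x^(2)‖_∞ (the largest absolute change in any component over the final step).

Iteration 1:
  x = (11 - (2)·1.000) / (5) = 1.800
  y = (-8 - (1)·1.800) / (3) = -3.267
Iteration 2:
  x = (11 - (2)·-3.267) / (5) = 3.507
  y = (-8 - (1)·3.507) / (3) = -3.836
Iteration 3:
  x = (11 - (2)·-3.836) / (5) = 3.734
  y = (-8 - (1)·3.734) / (3) = -3.911
Change: (0.227, -0.075) → max |·| = 0.227

0.227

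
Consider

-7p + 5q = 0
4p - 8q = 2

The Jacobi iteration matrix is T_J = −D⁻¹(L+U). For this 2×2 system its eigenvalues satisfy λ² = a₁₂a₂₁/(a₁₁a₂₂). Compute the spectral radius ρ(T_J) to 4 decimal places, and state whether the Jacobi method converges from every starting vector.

0.5976

a₁₂a₂₁/(a₁₁a₂₂) = (5)·(4) / ((-7)·(-8)) = 0.357143
ρ = √|0.357143| = √0.357143 = 0.5976
ρ < 1, so Jacobi converges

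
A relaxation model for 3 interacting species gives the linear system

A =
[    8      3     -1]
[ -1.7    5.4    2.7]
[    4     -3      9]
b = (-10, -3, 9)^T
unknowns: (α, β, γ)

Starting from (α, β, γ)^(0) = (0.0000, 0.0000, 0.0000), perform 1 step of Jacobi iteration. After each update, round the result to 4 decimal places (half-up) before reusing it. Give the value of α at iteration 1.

Iteration 1:
  α = (-10 - (3)·0.0000 - (-1)·0.0000) / (8) = -1.2500
  β = (-3 - (-1.7)·0.0000 - (2.7)·0.0000) / (5.4) = -0.5556
  γ = (9 - (4)·0.0000 - (-3)·0.0000) / (9) = 1.0000

-1.2500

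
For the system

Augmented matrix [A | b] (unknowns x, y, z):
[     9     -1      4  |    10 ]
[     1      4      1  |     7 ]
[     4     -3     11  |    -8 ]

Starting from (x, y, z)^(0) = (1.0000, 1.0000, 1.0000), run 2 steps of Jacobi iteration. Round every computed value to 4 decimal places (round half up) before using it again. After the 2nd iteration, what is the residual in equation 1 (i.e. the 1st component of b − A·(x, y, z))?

-0.0855

Iteration 1:
  x = (10 - (-1)·1.0000 - (4)·1.0000) / (9) = 0.7778
  y = (7 - (1)·1.0000 - (1)·1.0000) / (4) = 1.2500
  z = (-8 - (4)·1.0000 - (-3)·1.0000) / (11) = -0.8182
Iteration 2:
  x = (10 - (-1)·1.2500 - (4)·-0.8182) / (9) = 1.6136
  y = (7 - (1)·0.7778 - (1)·-0.8182) / (4) = 1.7601
  z = (-8 - (4)·0.7778 - (-3)·1.2500) / (11) = -0.6692
Residual b − A·x = (-0.0855, -0.9848, -1.8129)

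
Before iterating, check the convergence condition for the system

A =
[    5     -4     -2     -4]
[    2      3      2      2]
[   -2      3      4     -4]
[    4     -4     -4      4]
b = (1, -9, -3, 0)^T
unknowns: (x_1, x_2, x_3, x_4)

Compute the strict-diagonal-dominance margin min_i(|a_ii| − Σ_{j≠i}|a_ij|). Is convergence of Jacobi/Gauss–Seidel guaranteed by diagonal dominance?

row 1: |5| − (4+2+4) = -5
row 2: |3| − (2+2+2) = -3
row 3: |4| − (2+3+4) = -5
row 4: |4| − (4+4+4) = -8
minimum over rows = -8 → not strictly diagonally dominant

-8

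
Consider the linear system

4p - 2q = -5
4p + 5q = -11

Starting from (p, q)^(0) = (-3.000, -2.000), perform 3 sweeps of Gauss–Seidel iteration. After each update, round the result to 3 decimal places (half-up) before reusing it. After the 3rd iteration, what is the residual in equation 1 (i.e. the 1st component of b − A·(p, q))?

Iteration 1:
  p = (-5 - (-2)·-2.000) / (4) = -2.250
  q = (-11 - (4)·-2.250) / (5) = -0.400
Iteration 2:
  p = (-5 - (-2)·-0.400) / (4) = -1.450
  q = (-11 - (4)·-1.450) / (5) = -1.040
Iteration 3:
  p = (-5 - (-2)·-1.040) / (4) = -1.770
  q = (-11 - (4)·-1.770) / (5) = -0.784
Residual b − A·x = (0.512, 0.000)

0.512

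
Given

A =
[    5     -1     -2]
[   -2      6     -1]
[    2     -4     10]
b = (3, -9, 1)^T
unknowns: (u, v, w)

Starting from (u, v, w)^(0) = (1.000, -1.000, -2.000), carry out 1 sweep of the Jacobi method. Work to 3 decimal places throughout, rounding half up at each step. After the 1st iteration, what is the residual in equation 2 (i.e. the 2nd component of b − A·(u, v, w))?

-1.300

Iteration 1:
  u = (3 - (-1)·-1.000 - (-2)·-2.000) / (5) = -0.400
  v = (-9 - (-2)·1.000 - (-1)·-2.000) / (6) = -1.500
  w = (1 - (2)·1.000 - (-4)·-1.000) / (10) = -0.500
Residual b − A·x = (2.500, -1.300, 0.800)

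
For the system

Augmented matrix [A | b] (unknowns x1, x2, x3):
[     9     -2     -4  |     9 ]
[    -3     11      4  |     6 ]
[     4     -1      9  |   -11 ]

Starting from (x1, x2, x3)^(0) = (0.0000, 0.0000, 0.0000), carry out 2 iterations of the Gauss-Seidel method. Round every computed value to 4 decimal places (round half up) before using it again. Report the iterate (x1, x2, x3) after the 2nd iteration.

(0.4815, 1.2498, -1.2974)

Iteration 1:
  x1 = (9 - (-2)·0.0000 - (-4)·0.0000) / (9) = 1.0000
  x2 = (6 - (-3)·1.0000 - (4)·0.0000) / (11) = 0.8182
  x3 = (-11 - (4)·1.0000 - (-1)·0.8182) / (9) = -1.5758
Iteration 2:
  x1 = (9 - (-2)·0.8182 - (-4)·-1.5758) / (9) = 0.4815
  x2 = (6 - (-3)·0.4815 - (4)·-1.5758) / (11) = 1.2498
  x3 = (-11 - (4)·0.4815 - (-1)·1.2498) / (9) = -1.2974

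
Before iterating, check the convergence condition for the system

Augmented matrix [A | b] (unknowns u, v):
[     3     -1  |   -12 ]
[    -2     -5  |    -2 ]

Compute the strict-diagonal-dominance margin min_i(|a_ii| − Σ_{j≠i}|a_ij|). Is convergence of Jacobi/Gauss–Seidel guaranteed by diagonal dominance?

row 1: |3| − (1) = 2
row 2: |-5| − (2) = 3
minimum over rows = 2 → strictly diagonally dominant (convergence guaranteed)

2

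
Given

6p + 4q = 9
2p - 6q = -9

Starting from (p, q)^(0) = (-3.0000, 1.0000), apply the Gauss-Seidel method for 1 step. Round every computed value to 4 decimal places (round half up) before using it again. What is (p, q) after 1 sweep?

Iteration 1:
  p = (9 - (4)·1.0000) / (6) = 0.8333
  q = (-9 - (2)·0.8333) / (-6) = 1.7778

(0.8333, 1.7778)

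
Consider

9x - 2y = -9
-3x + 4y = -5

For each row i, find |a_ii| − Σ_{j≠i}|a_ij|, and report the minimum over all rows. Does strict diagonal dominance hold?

1

row 1: |9| − (2) = 7
row 2: |4| − (3) = 1
minimum over rows = 1 → strictly diagonally dominant (convergence guaranteed)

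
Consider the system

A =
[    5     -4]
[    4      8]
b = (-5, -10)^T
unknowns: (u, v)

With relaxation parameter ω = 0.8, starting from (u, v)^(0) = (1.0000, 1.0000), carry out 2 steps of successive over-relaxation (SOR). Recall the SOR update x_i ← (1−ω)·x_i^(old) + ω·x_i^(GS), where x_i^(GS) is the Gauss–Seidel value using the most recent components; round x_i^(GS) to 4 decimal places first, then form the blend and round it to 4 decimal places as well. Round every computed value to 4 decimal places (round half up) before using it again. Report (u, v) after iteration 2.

Iteration 1:
  u: GS value = (-5 - (-4)·1.0000) / (5) = -0.2000;  u ← (1−ω)·1.0000 + ω·-0.2000 = 0.0400
  v: GS value = (-10 - (4)·0.0400) / (8) = -1.2700;  v ← (1−ω)·1.0000 + ω·-1.2700 = -0.8160
Iteration 2:
  u: GS value = (-5 - (-4)·-0.8160) / (5) = -1.6528;  u ← (1−ω)·0.0400 + ω·-1.6528 = -1.3142
  v: GS value = (-10 - (4)·-1.3142) / (8) = -0.5929;  v ← (1−ω)·-0.8160 + ω·-0.5929 = -0.6375

(-1.3142, -0.6375)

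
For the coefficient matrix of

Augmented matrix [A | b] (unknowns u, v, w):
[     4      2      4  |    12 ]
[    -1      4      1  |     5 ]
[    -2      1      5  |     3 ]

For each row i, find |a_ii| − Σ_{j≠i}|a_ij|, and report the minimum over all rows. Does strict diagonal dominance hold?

-2

row 1: |4| − (2+4) = -2
row 2: |4| − (1+1) = 2
row 3: |5| − (2+1) = 2
minimum over rows = -2 → not strictly diagonally dominant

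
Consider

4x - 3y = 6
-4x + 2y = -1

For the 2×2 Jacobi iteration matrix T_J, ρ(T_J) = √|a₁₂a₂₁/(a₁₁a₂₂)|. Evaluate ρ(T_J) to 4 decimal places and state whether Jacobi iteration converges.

1.2247

a₁₂a₂₁/(a₁₁a₂₂) = (-3)·(-4) / ((4)·(2)) = 1.500000
ρ = √|1.500000| = √1.500000 = 1.2247
ρ > 1, so Jacobi diverges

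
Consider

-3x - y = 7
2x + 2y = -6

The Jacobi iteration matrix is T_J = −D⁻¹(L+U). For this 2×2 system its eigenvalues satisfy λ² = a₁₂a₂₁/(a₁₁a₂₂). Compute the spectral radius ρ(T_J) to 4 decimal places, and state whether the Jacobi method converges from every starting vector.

0.5774

a₁₂a₂₁/(a₁₁a₂₂) = (-1)·(2) / ((-3)·(2)) = 0.333333
ρ = √|0.333333| = √0.333333 = 0.5774
ρ < 1, so Jacobi converges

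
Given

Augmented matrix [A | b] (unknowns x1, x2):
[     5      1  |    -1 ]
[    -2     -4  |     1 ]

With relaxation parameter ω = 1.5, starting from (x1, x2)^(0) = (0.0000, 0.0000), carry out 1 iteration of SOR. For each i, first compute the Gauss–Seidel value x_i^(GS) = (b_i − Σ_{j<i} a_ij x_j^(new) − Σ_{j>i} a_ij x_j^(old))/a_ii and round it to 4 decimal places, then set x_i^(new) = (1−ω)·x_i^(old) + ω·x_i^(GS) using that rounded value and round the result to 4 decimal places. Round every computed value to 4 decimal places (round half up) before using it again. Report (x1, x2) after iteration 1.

(-0.3000, -0.1500)

Iteration 1:
  x1: GS value = (-1 - (1)·0.0000) / (5) = -0.2000;  x1 ← (1−ω)·0.0000 + ω·-0.2000 = -0.3000
  x2: GS value = (1 - (-2)·-0.3000) / (-4) = -0.1000;  x2 ← (1−ω)·0.0000 + ω·-0.1000 = -0.1500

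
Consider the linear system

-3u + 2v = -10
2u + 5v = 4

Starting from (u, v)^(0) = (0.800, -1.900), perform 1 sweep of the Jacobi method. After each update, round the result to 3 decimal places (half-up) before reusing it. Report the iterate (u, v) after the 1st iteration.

Iteration 1:
  u = (-10 - (2)·-1.900) / (-3) = 2.067
  v = (4 - (2)·0.800) / (5) = 0.480

(2.067, 0.480)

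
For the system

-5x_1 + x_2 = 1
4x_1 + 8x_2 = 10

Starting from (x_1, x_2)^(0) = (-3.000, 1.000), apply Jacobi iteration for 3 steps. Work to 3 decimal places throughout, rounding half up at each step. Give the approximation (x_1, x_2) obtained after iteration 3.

Iteration 1:
  x_1 = (1 - (1)·1.000) / (-5) = 0.000
  x_2 = (10 - (4)·-3.000) / (8) = 2.750
Iteration 2:
  x_1 = (1 - (1)·2.750) / (-5) = 0.350
  x_2 = (10 - (4)·0.000) / (8) = 1.250
Iteration 3:
  x_1 = (1 - (1)·1.250) / (-5) = 0.050
  x_2 = (10 - (4)·0.350) / (8) = 1.075

(0.050, 1.075)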